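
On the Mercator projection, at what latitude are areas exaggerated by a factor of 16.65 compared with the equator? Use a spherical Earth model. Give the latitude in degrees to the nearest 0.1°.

Mercator areal scale is sec²φ.
sec²φ = 16.65  ⇒  cos²φ = 0.06006  ⇒  cos φ = 0.2451.
φ = arccos(0.2451) ≈ 75.8°.

75.8°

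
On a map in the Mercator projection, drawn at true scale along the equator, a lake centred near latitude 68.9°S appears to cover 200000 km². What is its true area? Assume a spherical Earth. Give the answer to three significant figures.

25900 km²

Mercator is conformal, so the point scale is isotropic: h = k = sec φ = 1/cos φ.
Areal scale = k² = sec²φ = 1/cos²(68.9°) = 1/0.3600² = 7.716.
True area = apparent / (areal scale) = 200000 / 7.716 ≈ 25900 km².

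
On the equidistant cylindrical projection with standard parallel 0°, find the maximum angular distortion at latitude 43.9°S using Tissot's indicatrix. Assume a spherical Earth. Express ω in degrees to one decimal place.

In the plate carrée (x = Rλ, y = Rφ), meridians are true-scale (h = 1) and parallels are stretched by k = sec φ.
At 43.9°: h = 1.000, k = 1.388; principal scales a = 1.388, b = 1.000.
sin(ω/2) = (a − b)/(a + b) = 0.3878/2.388 = 0.1624, so ω = 2 arcsin(0.1624) ≈ 18.7°.

18.7°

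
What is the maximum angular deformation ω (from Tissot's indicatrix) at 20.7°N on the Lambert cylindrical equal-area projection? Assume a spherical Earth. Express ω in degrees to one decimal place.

7.6°

The Lambert cylindrical equal-area projection is the cylindrical equal-area projection with its standard parallel at the equator (φ₀ = 0). For cylindrical equal-area with standard parallel φ₀, h = cos φ / cos φ₀ and k = cos φ₀ / cos φ, so h·k = 1.
At 20.7°: h = 0.9354, k = 1.069; principal scales a = 1.069, b = 0.9354.
sin(ω/2) = (a − b)/(a + b) = 0.1336/2.004 = 0.06664, so ω = 2 arcsin(0.06664) ≈ 7.6°.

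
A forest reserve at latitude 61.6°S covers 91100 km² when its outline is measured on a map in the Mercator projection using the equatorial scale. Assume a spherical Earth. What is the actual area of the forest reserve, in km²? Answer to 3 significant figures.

The Mercator projection is conformal; its linear scale factor is the same in every direction and equals sec φ = 1/cos φ.
Areal scale = k² = sec²φ = 1/cos²(61.6°) = 1/0.4756² = 4.421.
True area = apparent / (areal scale) = 91100 / 4.421 ≈ 20600 km².

20600 km²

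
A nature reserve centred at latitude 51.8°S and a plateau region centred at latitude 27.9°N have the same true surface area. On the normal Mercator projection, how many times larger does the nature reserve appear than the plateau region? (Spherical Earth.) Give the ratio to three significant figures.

2.04

Mercator is conformal with k = sec φ, so areal scale = k² = sec²φ.
At 51.8°: sec²(51.8°) = 1/0.6184² = 2.615.
At 27.9°: sec²(27.9°) = 1/0.8838² = 1.280.
Ratio = 2.615/1.280 = cos²(27.9°)/cos²(51.8°) ≈ 2.04.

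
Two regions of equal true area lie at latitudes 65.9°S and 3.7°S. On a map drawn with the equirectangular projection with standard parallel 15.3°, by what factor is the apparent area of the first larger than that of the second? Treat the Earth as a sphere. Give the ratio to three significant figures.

2.44

The equidistant cylindrical projection with φ₀ = 15.3° has h = 1 (meridians true) and k = cos φ₀ / cos φ along parallels.
Areal scale at 65.9°: h·k = 1.000 × 2.362 = 2.362.
Areal scale at 3.7°: h·k = 1.000 × 0.9666 = 0.9666.
Ratio = 2.362/0.9666 ≈ 2.44.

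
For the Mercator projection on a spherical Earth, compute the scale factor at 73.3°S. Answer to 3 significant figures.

3.48

The Mercator projection is conformal; its linear scale factor is the same in every direction and equals sec φ = 1/cos φ.
k = 1/cos 73.3° = 1/0.2874 = 3.480.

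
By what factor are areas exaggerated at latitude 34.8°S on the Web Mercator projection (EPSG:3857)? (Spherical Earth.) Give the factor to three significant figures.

For Mercator, h = k = sec φ (a conformal cylindrical projection has a single point scale, 1/cos φ).
Areal scale = k² = sec²φ = 1/cos²(34.8°) = 1/0.8211² = 1.483.

1.48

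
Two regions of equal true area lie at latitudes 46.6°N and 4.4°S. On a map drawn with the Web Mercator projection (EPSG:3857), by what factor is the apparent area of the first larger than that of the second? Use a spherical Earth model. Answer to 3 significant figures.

Mercator areal scale is sec²φ.
At 46.6°: sec²(46.6°) = 1/0.6871² = 2.118.
At 4.4°: sec²(4.4°) = 1/0.9971² = 1.006.
Ratio = 2.118/1.006 = cos²(4.4°)/cos²(46.6°) ≈ 2.11.

2.11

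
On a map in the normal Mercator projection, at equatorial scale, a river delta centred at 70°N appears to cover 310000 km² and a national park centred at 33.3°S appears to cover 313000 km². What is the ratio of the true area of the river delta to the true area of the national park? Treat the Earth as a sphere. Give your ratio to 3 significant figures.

On Mercator the areal scale is sec²φ, so true area = apparent × cos²φ.
True area of river delta: 310000 × cos²(70°) = 310000 × 0.1170 = 36260 km².
True area of national park: 313000 × cos²(33.3°) = 313000 × 0.6986 = 218700 km².
Ratio = 36260 / 218700 ≈ 0.166.

0.166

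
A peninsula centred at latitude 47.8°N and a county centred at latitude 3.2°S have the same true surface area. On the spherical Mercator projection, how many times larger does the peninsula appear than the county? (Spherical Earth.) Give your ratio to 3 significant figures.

Mercator areal scale is sec²φ.
At 47.8°: sec²(47.8°) = 1/0.6717² = 2.216.
At 3.2°: sec²(3.2°) = 1/0.9984² = 1.003.
Ratio = 2.216/1.003 = cos²(3.2°)/cos²(47.8°) ≈ 2.21.

2.21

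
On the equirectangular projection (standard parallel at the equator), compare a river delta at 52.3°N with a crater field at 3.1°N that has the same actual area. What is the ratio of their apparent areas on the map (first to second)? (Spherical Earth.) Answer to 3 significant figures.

For the equirectangular projection with φ₀ = 0 (plate carrée), h = 1 along meridians and k = sec φ along parallels.
Areal scale at 52.3°: h·k = 1.000 × 1.635 = 1.635.
Areal scale at 3.1°: h·k = 1.000 × 1.001 = 1.001.
Ratio = 1.635/1.001 ≈ 1.63.

1.63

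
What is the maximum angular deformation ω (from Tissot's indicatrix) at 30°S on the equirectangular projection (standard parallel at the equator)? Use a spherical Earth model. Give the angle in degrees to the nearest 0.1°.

8.2°

Plate carrée maps x = Rλ, y = Rφ. The meridian scale is h = 1 and the parallel scale is k = 1/cos φ = sec φ.
At 30°: h = 1.000, k = 1.155; principal scales a = 1.155, b = 1.000.
sin(ω/2) = (a − b)/(a + b) = 0.1547/2.155 = 0.07180, so ω = 2 arcsin(0.07180) ≈ 8.2°.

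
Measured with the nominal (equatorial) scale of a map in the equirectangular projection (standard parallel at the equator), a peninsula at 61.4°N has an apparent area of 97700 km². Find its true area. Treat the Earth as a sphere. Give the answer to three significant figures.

In the plate carrée (x = Rλ, y = Rφ), meridians are true-scale (h = 1) and parallels are stretched by k = sec φ.
Areal scale = h·k = 1 × sec φ; at 61.4°, h = 1.000, k = 2.089, so h·k = 2.089.
True area = apparent / (areal scale) = 97700 / 2.089 ≈ 46800 km².

46800 km²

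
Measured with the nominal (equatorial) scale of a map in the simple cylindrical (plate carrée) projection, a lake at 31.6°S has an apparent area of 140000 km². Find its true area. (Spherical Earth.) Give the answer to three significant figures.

119000 km²

For the equirectangular projection with φ₀ = 0 (plate carrée), h = 1 along meridians and k = sec φ along parallels.
Areal scale = h·k = 1 × sec φ; at 31.6°, h = 1.000, k = 1.174, so h·k = 1.174.
True area = apparent / (areal scale) = 140000 / 1.174 ≈ 119000 km².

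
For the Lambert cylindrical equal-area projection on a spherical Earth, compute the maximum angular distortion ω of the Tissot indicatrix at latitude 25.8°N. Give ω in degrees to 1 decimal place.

12.0°

The Lambert cylindrical equal-area projection is the cylindrical equal-area projection with its standard parallel at the equator (φ₀ = 0). For cylindrical equal-area with standard parallel φ₀, h = cos φ / cos φ₀ and k = cos φ₀ / cos φ, so h·k = 1.
At 25.8°: h = 0.9003, k = 1.111; principal scales a = 1.111, b = 0.9003.
sin(ω/2) = (a − b)/(a + b) = 0.2104/2.011 = 0.1046, so ω = 2 arcsin(0.1046) ≈ 12.0°.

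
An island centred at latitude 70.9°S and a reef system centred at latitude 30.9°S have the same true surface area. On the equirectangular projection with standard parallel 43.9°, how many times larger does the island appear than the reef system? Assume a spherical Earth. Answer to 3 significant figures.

2.62

In the equirectangular projection with standard parallel φ₀ = 43.9° (x = Rλ cos φ₀, y = Rφ), meridians are true-scale (h = 1) and the parallel scale is k = cos φ₀ / cos φ.
Areal scale at 70.9°: h·k = 1.000 × 2.202 = 2.202.
Areal scale at 30.9°: h·k = 1.000 × 0.8397 = 0.8397.
Ratio = 2.202/0.8397 ≈ 2.62.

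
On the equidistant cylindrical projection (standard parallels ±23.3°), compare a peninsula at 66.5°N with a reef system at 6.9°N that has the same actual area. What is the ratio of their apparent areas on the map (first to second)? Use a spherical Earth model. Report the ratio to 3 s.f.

In the equirectangular projection with standard parallel φ₀ = 23.3° (x = Rλ cos φ₀, y = Rφ), meridians are true-scale (h = 1) and the parallel scale is k = cos φ₀ / cos φ.
Areal scale at 66.5°: h·k = 1.000 × 2.303 = 2.303.
Areal scale at 6.9°: h·k = 1.000 × 0.9251 = 0.9251.
Ratio = 2.303/0.9251 ≈ 2.49.

2.49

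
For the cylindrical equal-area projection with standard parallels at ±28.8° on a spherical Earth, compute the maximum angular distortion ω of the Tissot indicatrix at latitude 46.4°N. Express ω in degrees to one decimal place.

Cylindrical equal-area (φ₀ = 28.8°): h = cos φ / cos 28.8° along meridians, k = cos 28.8° / cos φ along parallels; h·k = 1.
At 46.4°: h = 0.7870, k = 1.271; principal scales a = 1.271, b = 0.7870.
sin(ω/2) = (a − b)/(a + b) = 0.4837/2.058 = 0.2351, so ω = 2 arcsin(0.2351) ≈ 27.2°.

27.2°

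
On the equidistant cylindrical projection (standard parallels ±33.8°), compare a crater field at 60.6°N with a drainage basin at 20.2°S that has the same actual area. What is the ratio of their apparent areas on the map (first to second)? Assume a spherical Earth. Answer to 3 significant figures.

With standard parallel φ₀ = 33.8°, the equirectangular projection gives x = Rλ cos φ₀, y = Rφ, so h = 1 and k = cos 33.8° / cos φ.
Areal scale at 60.6°: h·k = 1.000 × 1.693 = 1.693.
Areal scale at 20.2°: h·k = 1.000 × 0.8854 = 0.8854.
Ratio = 1.693/0.8854 ≈ 1.91.

1.91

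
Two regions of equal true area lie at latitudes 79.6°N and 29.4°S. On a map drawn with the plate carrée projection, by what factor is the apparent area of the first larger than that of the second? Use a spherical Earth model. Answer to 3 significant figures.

4.83

In the plate carrée (x = Rλ, y = Rφ), meridians are true-scale (h = 1) and parallels are stretched by k = sec φ.
Areal scale at 79.6°: h·k = 1.000 × 5.540 = 5.540.
Areal scale at 29.4°: h·k = 1.000 × 1.148 = 1.148.
Ratio = 5.540/1.148 ≈ 4.83.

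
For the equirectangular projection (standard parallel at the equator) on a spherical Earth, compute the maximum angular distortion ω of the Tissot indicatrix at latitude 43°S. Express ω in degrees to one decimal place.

17.9°

For the equirectangular projection with φ₀ = 0 (plate carrée), h = 1 along meridians and k = sec φ along parallels.
At 43°: h = 1.000, k = 1.367; principal scales a = 1.367, b = 1.000.
sin(ω/2) = (a − b)/(a + b) = 0.3673/2.367 = 0.1552, so ω = 2 arcsin(0.1552) ≈ 17.9°.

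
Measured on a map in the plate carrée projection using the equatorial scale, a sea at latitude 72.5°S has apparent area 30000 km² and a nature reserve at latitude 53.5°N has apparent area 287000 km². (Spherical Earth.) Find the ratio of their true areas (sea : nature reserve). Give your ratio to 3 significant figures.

On the plate carrée, areal scale = h·k = 1 × sec φ, so true area = apparent × cos φ.
True area of sea: 30000 × cos(72.5°) = 30000 × 0.3007 = 9021 km².
True area of nature reserve: 287000 × cos(53.5°) = 287000 × 0.5948 = 170700 km².
Ratio = 9021 / 170700 ≈ 0.0528.

0.0528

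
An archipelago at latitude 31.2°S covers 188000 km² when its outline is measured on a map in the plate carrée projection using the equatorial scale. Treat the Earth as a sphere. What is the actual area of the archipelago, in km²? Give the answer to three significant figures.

161000 km²

For the equirectangular projection with φ₀ = 0 (plate carrée), h = 1 along meridians and k = sec φ along parallels.
Areal scale = h·k = 1 × sec φ; at 31.2°, h = 1.000, k = 1.169, so h·k = 1.169.
True area = apparent / (areal scale) = 188000 / 1.169 ≈ 161000 km².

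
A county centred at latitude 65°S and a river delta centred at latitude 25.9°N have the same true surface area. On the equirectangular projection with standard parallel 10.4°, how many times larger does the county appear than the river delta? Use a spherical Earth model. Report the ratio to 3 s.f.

In the equirectangular projection with standard parallel φ₀ = 10.4° (x = Rλ cos φ₀, y = Rφ), meridians are true-scale (h = 1) and the parallel scale is k = cos φ₀ / cos φ.
Areal scale at 65°: h·k = 1.000 × 2.327 = 2.327.
Areal scale at 25.9°: h·k = 1.000 × 1.093 = 1.093.
Ratio = 2.327/1.093 ≈ 2.13.

2.13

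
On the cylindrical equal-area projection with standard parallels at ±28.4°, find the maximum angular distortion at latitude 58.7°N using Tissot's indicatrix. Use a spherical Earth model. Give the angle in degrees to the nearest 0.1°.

57.7°

A cylindrical equal-area projection with standard parallel φ₀ has meridian scale h = cos φ / cos φ₀ and parallel scale k = cos φ₀ / cos φ (so areas are preserved, h·k = 1).
At 58.7°: h = 0.5906, k = 1.693; principal scales a = 1.693, b = 0.5906.
sin(ω/2) = (a − b)/(a + b) = 1.103/2.284 = 0.4828, so ω = 2 arcsin(0.4828) ≈ 57.7°.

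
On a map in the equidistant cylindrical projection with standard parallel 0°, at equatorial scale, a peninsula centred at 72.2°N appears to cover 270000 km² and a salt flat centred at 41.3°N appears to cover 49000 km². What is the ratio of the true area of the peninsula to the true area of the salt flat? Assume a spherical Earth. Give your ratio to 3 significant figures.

2.24

Plate carrée has h = 1 and k = sec φ, giving areal scale sec φ; true area = (apparent area) · cos φ.
True area of peninsula: 270000 × cos(72.2°) = 270000 × 0.3057 = 82540 km².
True area of salt flat: 49000 × cos(41.3°) = 49000 × 0.7513 = 36810 km².
Ratio = 82540 / 36810 ≈ 2.24.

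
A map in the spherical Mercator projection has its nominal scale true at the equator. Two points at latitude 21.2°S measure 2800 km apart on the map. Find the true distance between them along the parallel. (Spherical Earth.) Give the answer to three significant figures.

2610 km

The Mercator projection is conformal; its linear scale factor is the same in every direction and equals sec φ = 1/cos φ.
Along the parallel at 21.2°, map distances are exaggerated by k = sec 21.2° = 1.073.
True distance = 2800 / 1.073 = 2800 × cos 21.2° ≈ 2610 km.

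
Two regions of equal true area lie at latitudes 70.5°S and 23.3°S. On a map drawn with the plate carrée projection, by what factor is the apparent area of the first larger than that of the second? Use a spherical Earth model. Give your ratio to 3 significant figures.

2.75

In the plate carrée (x = Rλ, y = Rφ), meridians are true-scale (h = 1) and parallels are stretched by k = sec φ.
Areal scale at 70.5°: h·k = 1.000 × 2.996 = 2.996.
Areal scale at 23.3°: h·k = 1.000 × 1.089 = 1.089.
Ratio = 2.996/1.089 ≈ 2.75.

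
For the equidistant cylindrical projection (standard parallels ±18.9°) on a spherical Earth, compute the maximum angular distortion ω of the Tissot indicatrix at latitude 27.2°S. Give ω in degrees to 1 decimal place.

In the equirectangular projection with standard parallel φ₀ = 18.9° (x = Rλ cos φ₀, y = Rφ), meridians are true-scale (h = 1) and the parallel scale is k = cos φ₀ / cos φ.
At 27.2°: h = 1.000, k = 1.064; principal scales a = 1.064, b = 1.000.
sin(ω/2) = (a − b)/(a + b) = 0.06371/2.064 = 0.03087, so ω = 2 arcsin(0.03087) ≈ 3.5°.

3.5°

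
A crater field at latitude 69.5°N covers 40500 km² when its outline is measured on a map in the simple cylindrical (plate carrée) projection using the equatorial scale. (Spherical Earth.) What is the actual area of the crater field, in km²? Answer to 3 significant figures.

14200 km²

Plate carrée maps x = Rλ, y = Rφ. The meridian scale is h = 1 and the parallel scale is k = 1/cos φ = sec φ.
Areal scale = h·k = 1 × sec φ; at 69.5°, h = 1.000, k = 2.855, so h·k = 2.855.
True area = apparent / (areal scale) = 40500 / 2.855 ≈ 14200 km².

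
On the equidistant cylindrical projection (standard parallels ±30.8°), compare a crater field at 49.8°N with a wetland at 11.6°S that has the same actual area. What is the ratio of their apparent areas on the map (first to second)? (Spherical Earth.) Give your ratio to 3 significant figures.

1.52

The equidistant cylindrical projection with φ₀ = 30.8° has h = 1 (meridians true) and k = cos φ₀ / cos φ along parallels.
Areal scale at 49.8°: h·k = 1.000 × 1.331 = 1.331.
Areal scale at 11.6°: h·k = 1.000 × 0.8769 = 0.8769.
Ratio = 1.331/0.8769 ≈ 1.52.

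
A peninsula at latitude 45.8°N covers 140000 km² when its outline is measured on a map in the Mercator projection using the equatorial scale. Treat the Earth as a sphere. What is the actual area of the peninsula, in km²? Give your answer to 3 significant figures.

68000 km²

The Mercator projection is conformal; its linear scale factor is the same in every direction and equals sec φ = 1/cos φ.
Areal scale = k² = sec²φ = 1/cos²(45.8°) = 1/0.6972² = 2.057.
True area = apparent / (areal scale) = 140000 / 2.057 ≈ 68000 km².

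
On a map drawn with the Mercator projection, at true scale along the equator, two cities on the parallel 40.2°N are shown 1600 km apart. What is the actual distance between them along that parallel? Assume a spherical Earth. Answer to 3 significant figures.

For Mercator, h = k = sec φ (a conformal cylindrical projection has a single point scale, 1/cos φ).
Along the parallel at 40.2°, map distances are exaggerated by k = sec 40.2° = 1.309.
True distance = 1600 / 1.309 = 1600 × cos 40.2° ≈ 1220 km.

1220 km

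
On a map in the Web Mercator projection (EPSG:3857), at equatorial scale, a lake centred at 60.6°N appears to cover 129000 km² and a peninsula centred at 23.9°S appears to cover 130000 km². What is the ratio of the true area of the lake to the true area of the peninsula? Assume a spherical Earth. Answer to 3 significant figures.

Since Mercator area scale is 1/cos²φ, the true area equals the apparent area multiplied by cos²φ.
True area of lake: 129000 × cos²(60.6°) = 129000 × 0.2410 = 31090 km².
True area of peninsula: 130000 × cos²(23.9°) = 130000 × 0.8359 = 108700 km².
Ratio = 31090 / 108700 ≈ 0.286.

0.286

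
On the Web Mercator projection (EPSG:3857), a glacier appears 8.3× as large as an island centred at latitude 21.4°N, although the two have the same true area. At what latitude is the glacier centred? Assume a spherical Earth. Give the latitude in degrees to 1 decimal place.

71.1°

Mercator areal scale is sec²φ, so apparent-area ratio = sec²φ₁ / sec²φ₂ = cos²φ₂ / cos²φ₁.
cos²φ₂ / cos²φ₁ = 8.3  ⇒  cos φ₁ = cos 21.4° / √8.3 = 0.9311/2.881 = 0.3232.
φ₁ = arccos(0.3232) ≈ 71.1°.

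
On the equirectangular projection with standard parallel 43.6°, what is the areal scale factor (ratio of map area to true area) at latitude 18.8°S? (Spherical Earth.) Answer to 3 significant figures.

In the equirectangular projection with standard parallel φ₀ = 43.6° (x = Rλ cos φ₀, y = Rφ), meridians are true-scale (h = 1) and the parallel scale is k = cos φ₀ / cos φ.
Areal scale = h·k = 1 × cos φ₀ / cos φ; at 18.8°, h = 1.000, k = 0.7650, so h·k = 0.7650.

0.765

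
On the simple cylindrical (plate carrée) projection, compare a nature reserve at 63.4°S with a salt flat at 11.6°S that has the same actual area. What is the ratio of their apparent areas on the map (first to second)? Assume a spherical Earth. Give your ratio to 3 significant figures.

2.19

In the plate carrée (x = Rλ, y = Rφ), meridians are true-scale (h = 1) and parallels are stretched by k = sec φ.
Areal scale at 63.4°: h·k = 1.000 × 2.233 = 2.233.
Areal scale at 11.6°: h·k = 1.000 × 1.021 = 1.021.
Ratio = 2.233/1.021 ≈ 2.19.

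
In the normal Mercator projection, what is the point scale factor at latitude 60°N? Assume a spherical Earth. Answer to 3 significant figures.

2.00

The Mercator projection is conformal; its linear scale factor is the same in every direction and equals sec φ = 1/cos φ.
k = 1/cos 60° = 1/0.5000 = 2.000.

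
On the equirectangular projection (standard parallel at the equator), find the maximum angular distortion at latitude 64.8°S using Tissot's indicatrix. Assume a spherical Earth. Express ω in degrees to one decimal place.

47.5°

For the equirectangular projection with φ₀ = 0 (plate carrée), h = 1 along meridians and k = sec φ along parallels.
At 64.8°: h = 1.000, k = 2.349; principal scales a = 2.349, b = 1.000.
sin(ω/2) = (a − b)/(a + b) = 1.349/3.349 = 0.4027, so ω = 2 arcsin(0.4027) ≈ 47.5°.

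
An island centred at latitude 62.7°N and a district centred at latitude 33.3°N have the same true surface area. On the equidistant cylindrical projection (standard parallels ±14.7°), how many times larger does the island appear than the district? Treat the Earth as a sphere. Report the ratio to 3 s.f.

1.82

In the equirectangular projection with standard parallel φ₀ = 14.7° (x = Rλ cos φ₀, y = Rφ), meridians are true-scale (h = 1) and the parallel scale is k = cos φ₀ / cos φ.
Areal scale at 62.7°: h·k = 1.000 × 2.109 = 2.109.
Areal scale at 33.3°: h·k = 1.000 × 1.157 = 1.157.
Ratio = 2.109/1.157 ≈ 1.82.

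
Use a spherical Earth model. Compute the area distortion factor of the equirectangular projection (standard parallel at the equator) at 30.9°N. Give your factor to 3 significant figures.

1.17

For the equirectangular projection with φ₀ = 0 (plate carrée), h = 1 along meridians and k = sec φ along parallels.
Areal scale = h·k = 1 × sec φ; at 30.9°, h = 1.000, k = 1.165, so h·k = 1.165.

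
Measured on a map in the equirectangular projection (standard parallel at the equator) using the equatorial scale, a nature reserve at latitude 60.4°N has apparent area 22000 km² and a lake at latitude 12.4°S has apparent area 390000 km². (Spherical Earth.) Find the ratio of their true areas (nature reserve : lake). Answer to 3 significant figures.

0.0285

On the plate carrée, areal scale = h·k = 1 × sec φ, so true area = apparent × cos φ.
True area of nature reserve: 22000 × cos(60.4°) = 22000 × 0.4939 = 10870 km².
True area of lake: 390000 × cos(12.4°) = 390000 × 0.9767 = 380900 km².
Ratio = 10870 / 380900 ≈ 0.0285.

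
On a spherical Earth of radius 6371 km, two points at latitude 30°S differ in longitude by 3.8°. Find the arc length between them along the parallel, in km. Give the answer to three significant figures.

366 km

Arc length along a parallel = R cos φ · Δλ (with Δλ in radians).
= 6371 × cos 30° × (3.8° × π/180) = 6371 × 0.8660 × 0.06632 ≈ 366 km.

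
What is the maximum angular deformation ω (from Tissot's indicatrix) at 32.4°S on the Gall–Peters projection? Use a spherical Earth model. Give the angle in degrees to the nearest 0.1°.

20.2°

Gall–Peters is a cylindrical equal-area projection with standard parallels at ±45°. Cylindrical equal-area (φ₀ = 45°): h = cos φ / cos 45° along meridians, k = cos 45° / cos φ along parallels; h·k = 1.
At 32.4°: h = 1.194, k = 0.8375; principal scales a = 1.194, b = 0.8375.
sin(ω/2) = (a − b)/(a + b) = 0.3566/2.032 = 0.1755, so ω = 2 arcsin(0.1755) ≈ 20.2°.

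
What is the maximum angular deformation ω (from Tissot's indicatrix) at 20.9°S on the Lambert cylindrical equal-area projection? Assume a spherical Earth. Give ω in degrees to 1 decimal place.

The Lambert cylindrical equal-area projection is the cylindrical equal-area projection with its standard parallel at the equator (φ₀ = 0). Cylindrical equal-area (φ₀ = 0°): h = cos φ / cos 0° along meridians, k = cos 0° / cos φ along parallels; h·k = 1.
At 20.9°: h = 0.9342, k = 1.070; principal scales a = 1.070, b = 0.9342.
sin(ω/2) = (a − b)/(a + b) = 0.1362/2.005 = 0.06796, so ω = 2 arcsin(0.06796) ≈ 7.8°.

7.8°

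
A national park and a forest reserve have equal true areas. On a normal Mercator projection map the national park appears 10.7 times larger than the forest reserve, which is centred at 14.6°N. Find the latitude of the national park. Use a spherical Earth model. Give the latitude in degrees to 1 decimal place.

72.8°

For equal true areas on Mercator, apparent areas scale as sec²φ, so the ratio is cos²φ₂ / cos²φ₁.
cos²φ₂ / cos²φ₁ = 10.7  ⇒  cos φ₁ = cos 14.6° / √10.7 = 0.9677/3.271 = 0.2958.
φ₁ = arccos(0.2958) ≈ 72.8°.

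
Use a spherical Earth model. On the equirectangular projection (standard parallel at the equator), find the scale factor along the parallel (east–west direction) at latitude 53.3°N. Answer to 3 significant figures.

1.67

In the plate carrée (x = Rλ, y = Rφ), meridians are true-scale (h = 1) and parallels are stretched by k = sec φ.
k = 1/cos 53.3° = 1/0.5976 = 1.673.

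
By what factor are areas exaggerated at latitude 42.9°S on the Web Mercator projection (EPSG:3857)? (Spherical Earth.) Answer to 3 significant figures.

Mercator is conformal, so the point scale is isotropic: h = k = sec φ = 1/cos φ.
Areal scale = k² = sec²φ = 1/cos²(42.9°) = 1/0.7325² = 1.864.

1.86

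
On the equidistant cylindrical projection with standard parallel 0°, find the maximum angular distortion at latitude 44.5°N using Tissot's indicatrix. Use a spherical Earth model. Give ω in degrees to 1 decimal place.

In the plate carrée (x = Rλ, y = Rφ), meridians are true-scale (h = 1) and parallels are stretched by k = sec φ.
At 44.5°: h = 1.000, k = 1.402; principal scales a = 1.402, b = 1.000.
sin(ω/2) = (a − b)/(a + b) = 0.4020/2.402 = 0.1674, so ω = 2 arcsin(0.1674) ≈ 19.3°.

19.3°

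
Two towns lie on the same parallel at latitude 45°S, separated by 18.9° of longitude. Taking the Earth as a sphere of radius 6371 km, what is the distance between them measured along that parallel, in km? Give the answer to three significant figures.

1490 km

Arc length along a parallel = R cos φ · Δλ (with Δλ in radians).
= 6371 × cos 45° × (18.9° × π/180) = 6371 × 0.7071 × 0.3299 ≈ 1490 km.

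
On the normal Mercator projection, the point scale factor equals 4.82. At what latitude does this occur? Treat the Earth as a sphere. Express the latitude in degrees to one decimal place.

78.0°

Mercator scale is k = sec φ = 1/cos φ.
1/cos φ = 4.82  ⇒  cos φ = 0.2075  ⇒  φ = arccos(0.2075) ≈ 78.0°.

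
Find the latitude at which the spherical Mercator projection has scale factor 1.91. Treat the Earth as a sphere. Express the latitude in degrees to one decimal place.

58.4°

Mercator scale is k = sec φ = 1/cos φ.
1/cos φ = 1.91  ⇒  cos φ = 0.5236  ⇒  φ = arccos(0.5236) ≈ 58.4°.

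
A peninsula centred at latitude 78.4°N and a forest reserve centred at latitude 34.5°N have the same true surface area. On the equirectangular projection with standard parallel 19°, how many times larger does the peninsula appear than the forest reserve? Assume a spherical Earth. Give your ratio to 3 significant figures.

4.10

The equidistant cylindrical projection with φ₀ = 19° has h = 1 (meridians true) and k = cos φ₀ / cos φ along parallels.
Areal scale at 78.4°: h·k = 1.000 × 4.702 = 4.702.
Areal scale at 34.5°: h·k = 1.000 × 1.147 = 1.147.
Ratio = 4.702/1.147 ≈ 4.10.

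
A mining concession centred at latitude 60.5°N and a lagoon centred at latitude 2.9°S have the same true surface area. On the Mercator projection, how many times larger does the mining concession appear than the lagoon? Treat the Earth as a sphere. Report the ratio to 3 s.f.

4.11

Mercator areal scale is sec²φ.
At 60.5°: sec²(60.5°) = 1/0.4924² = 4.124.
At 2.9°: sec²(2.9°) = 1/0.9987² = 1.003.
Ratio = 4.124/1.003 = cos²(2.9°)/cos²(60.5°) ≈ 4.11.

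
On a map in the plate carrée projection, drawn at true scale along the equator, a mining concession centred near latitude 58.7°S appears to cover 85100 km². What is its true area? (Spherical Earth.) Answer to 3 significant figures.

Plate carrée maps x = Rλ, y = Rφ. The meridian scale is h = 1 and the parallel scale is k = 1/cos φ = sec φ.
Areal scale = h·k = 1 × sec φ; at 58.7°, h = 1.000, k = 1.925, so h·k = 1.925.
True area = apparent / (areal scale) = 85100 / 1.925 ≈ 44200 km².

44200 km²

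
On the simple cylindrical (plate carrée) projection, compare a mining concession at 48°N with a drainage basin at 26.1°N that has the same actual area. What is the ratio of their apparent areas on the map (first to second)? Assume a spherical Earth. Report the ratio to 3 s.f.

For the equirectangular projection with φ₀ = 0 (plate carrée), h = 1 along meridians and k = sec φ along parallels.
Areal scale at 48°: h·k = 1.000 × 1.494 = 1.494.
Areal scale at 26.1°: h·k = 1.000 × 1.114 = 1.114.
Ratio = 1.494/1.114 ≈ 1.34.

1.34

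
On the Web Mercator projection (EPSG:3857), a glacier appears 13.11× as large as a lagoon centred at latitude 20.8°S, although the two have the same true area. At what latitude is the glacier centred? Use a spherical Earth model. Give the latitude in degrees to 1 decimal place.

Mercator areal scale is sec²φ, so apparent-area ratio = sec²φ₁ / sec²φ₂ = cos²φ₂ / cos²φ₁.
cos²φ₂ / cos²φ₁ = 13.11  ⇒  cos φ₁ = cos 20.8° / √13.11 = 0.9348/3.621 = 0.2582.
φ₁ = arccos(0.2582) ≈ 75.0°.

75.0°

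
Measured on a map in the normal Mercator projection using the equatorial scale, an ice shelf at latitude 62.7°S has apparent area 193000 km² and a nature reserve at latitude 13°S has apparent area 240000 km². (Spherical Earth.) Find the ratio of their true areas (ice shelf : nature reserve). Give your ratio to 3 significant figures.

0.178

Mercator's areal exaggeration is sec²φ; hence true area = (apparent area) · cos²φ.
True area of ice shelf: 193000 × cos²(62.7°) = 193000 × 0.2104 = 40600 km².
True area of nature reserve: 240000 × cos²(13°) = 240000 × 0.9494 = 227900 km².
Ratio = 40600 / 227900 ≈ 0.178.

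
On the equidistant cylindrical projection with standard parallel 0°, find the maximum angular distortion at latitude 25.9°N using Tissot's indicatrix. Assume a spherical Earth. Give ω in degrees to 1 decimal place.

6.1°

In the plate carrée (x = Rλ, y = Rφ), meridians are true-scale (h = 1) and parallels are stretched by k = sec φ.
At 25.9°: h = 1.000, k = 1.112; principal scales a = 1.112, b = 1.000.
sin(ω/2) = (a − b)/(a + b) = 0.1117/2.112 = 0.05288, so ω = 2 arcsin(0.05288) ≈ 6.1°.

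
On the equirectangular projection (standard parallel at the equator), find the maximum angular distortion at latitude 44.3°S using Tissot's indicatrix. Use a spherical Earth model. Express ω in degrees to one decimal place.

In the plate carrée (x = Rλ, y = Rφ), meridians are true-scale (h = 1) and parallels are stretched by k = sec φ.
At 44.3°: h = 1.000, k = 1.397; principal scales a = 1.397, b = 1.000.
sin(ω/2) = (a − b)/(a + b) = 0.3972/2.397 = 0.1657, so ω = 2 arcsin(0.1657) ≈ 19.1°.

19.1°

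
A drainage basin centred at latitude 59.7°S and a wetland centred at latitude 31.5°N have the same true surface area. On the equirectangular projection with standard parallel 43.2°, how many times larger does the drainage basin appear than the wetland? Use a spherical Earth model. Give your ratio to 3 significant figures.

1.69

The equidistant cylindrical projection with φ₀ = 43.2° has h = 1 (meridians true) and k = cos φ₀ / cos φ along parallels.
Areal scale at 59.7°: h·k = 1.000 × 1.445 = 1.445.
Areal scale at 31.5°: h·k = 1.000 × 0.8550 = 0.8550.
Ratio = 1.445/0.8550 ≈ 1.69.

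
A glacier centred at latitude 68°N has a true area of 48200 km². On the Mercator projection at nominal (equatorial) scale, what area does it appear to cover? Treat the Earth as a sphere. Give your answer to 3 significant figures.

The Mercator projection is conformal; its linear scale factor is the same in every direction and equals sec φ = 1/cos φ.
Areal scale = k² = sec²φ = 1/cos²(68°) = 1/0.3746² = 7.126.
Apparent area = 48200 × 7.126 ≈ 343000 km².

343000 km²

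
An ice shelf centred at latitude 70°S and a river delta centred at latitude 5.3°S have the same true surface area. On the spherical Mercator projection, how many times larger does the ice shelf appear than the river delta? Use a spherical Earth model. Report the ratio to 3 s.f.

8.48

Mercator is conformal with k = sec φ, so areal scale = k² = sec²φ.
At 70°: sec²(70°) = 1/0.3420² = 8.549.
At 5.3°: sec²(5.3°) = 1/0.9957² = 1.009.
Ratio = 8.549/1.009 = cos²(5.3°)/cos²(70°) ≈ 8.48.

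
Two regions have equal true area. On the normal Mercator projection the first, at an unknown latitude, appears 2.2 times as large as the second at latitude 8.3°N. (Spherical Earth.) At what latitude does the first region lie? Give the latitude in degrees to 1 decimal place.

48.2°

For equal true areas on Mercator, apparent areas scale as sec²φ, so the ratio is cos²φ₂ / cos²φ₁.
cos²φ₂ / cos²φ₁ = 2.2  ⇒  cos φ₁ = cos 8.3° / √2.2 = 0.9895/1.483 = 0.6671.
φ₁ = arccos(0.6671) ≈ 48.2°.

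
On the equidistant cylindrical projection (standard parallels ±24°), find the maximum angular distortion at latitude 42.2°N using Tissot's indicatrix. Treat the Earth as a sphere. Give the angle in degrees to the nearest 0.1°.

12.0°

With standard parallel φ₀ = 24°, the equirectangular projection gives x = Rλ cos φ₀, y = Rφ, so h = 1 and k = cos 24° / cos φ.
At 42.2°: h = 1.000, k = 1.233; principal scales a = 1.233, b = 1.000.
sin(ω/2) = (a − b)/(a + b) = 0.2332/2.233 = 0.1044, so ω = 2 arcsin(0.1044) ≈ 12.0°.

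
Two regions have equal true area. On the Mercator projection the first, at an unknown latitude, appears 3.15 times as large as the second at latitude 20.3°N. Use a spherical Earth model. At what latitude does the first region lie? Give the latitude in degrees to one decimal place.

Mercator areal scale is sec²φ, so apparent-area ratio = sec²φ₁ / sec²φ₂ = cos²φ₂ / cos²φ₁.
cos²φ₂ / cos²φ₁ = 3.15  ⇒  cos φ₁ = cos 20.3° / √3.15 = 0.9379/1.775 = 0.5284.
φ₁ = arccos(0.5284) ≈ 58.1°.

58.1°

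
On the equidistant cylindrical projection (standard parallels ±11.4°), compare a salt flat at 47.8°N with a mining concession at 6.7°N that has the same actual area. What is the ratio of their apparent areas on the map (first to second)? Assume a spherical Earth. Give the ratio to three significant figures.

In the equirectangular projection with standard parallel φ₀ = 11.4° (x = Rλ cos φ₀, y = Rφ), meridians are true-scale (h = 1) and the parallel scale is k = cos φ₀ / cos φ.
Areal scale at 47.8°: h·k = 1.000 × 1.459 = 1.459.
Areal scale at 6.7°: h·k = 1.000 × 0.9870 = 0.9870.
Ratio = 1.459/0.9870 ≈ 1.48.

1.48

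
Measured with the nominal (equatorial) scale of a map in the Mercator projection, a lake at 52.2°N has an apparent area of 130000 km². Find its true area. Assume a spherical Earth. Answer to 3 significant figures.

The Mercator projection is conformal; its linear scale factor is the same in every direction and equals sec φ = 1/cos φ.
Areal scale = k² = sec²φ = 1/cos²(52.2°) = 1/0.6129² = 2.662.
True area = apparent / (areal scale) = 130000 / 2.662 ≈ 48800 km².

48800 km²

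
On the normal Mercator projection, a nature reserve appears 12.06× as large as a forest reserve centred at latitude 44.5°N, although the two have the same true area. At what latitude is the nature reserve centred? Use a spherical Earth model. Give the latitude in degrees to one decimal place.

78.1°

On Mercator, (apparent₁)/(apparent₂) = sec²φ₁ / sec²φ₂ when true areas are equal.
cos²φ₂ / cos²φ₁ = 12.06  ⇒  cos φ₁ = cos 44.5° / √12.06 = 0.7133/3.473 = 0.2054.
φ₁ = arccos(0.2054) ≈ 78.1°.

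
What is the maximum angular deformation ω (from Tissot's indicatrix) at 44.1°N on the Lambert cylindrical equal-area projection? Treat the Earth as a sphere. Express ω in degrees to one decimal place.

The Lambert cylindrical equal-area projection is the cylindrical equal-area projection with its standard parallel at the equator (φ₀ = 0). For cylindrical equal-area with standard parallel φ₀, h = cos φ / cos φ₀ and k = cos φ₀ / cos φ, so h·k = 1.
At 44.1°: h = 0.7181, k = 1.393; principal scales a = 1.393, b = 0.7181.
sin(ω/2) = (a − b)/(a + b) = 0.6744/2.111 = 0.3195, so ω = 2 arcsin(0.3195) ≈ 37.3°.

37.3°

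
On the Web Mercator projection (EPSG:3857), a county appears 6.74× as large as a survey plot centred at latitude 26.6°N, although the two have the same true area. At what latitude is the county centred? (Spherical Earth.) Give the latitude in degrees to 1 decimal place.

For equal true areas on Mercator, apparent areas scale as sec²φ, so the ratio is cos²φ₂ / cos²φ₁.
cos²φ₂ / cos²φ₁ = 6.74  ⇒  cos φ₁ = cos 26.6° / √6.74 = 0.8942/2.596 = 0.3444.
φ₁ = arccos(0.3444) ≈ 69.9°.

69.9°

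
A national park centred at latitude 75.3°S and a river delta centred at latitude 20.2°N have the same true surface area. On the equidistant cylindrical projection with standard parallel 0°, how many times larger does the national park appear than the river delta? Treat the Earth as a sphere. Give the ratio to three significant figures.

3.70

Plate carrée maps x = Rλ, y = Rφ. The meridian scale is h = 1 and the parallel scale is k = 1/cos φ = sec φ.
Areal scale at 75.3°: h·k = 1.000 × 3.941 = 3.941.
Areal scale at 20.2°: h·k = 1.000 × 1.066 = 1.066.
Ratio = 3.941/1.066 ≈ 3.70.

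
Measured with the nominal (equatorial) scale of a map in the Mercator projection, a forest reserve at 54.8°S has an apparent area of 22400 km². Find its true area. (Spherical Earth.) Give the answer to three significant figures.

7440 km²

Mercator is conformal, so the point scale is isotropic: h = k = sec φ = 1/cos φ.
Areal scale = k² = sec²φ = 1/cos²(54.8°) = 1/0.5764² = 3.010.
True area = apparent / (areal scale) = 22400 / 3.010 ≈ 7440 km².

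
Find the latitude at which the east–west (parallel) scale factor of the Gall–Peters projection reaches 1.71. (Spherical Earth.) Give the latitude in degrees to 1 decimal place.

65.6°

Gall–Peters is a cylindrical equal-area projection with standard parallels at ±45°. For cylindrical equal-area with standard parallel φ₀, h = cos φ / cos φ₀ and k = cos φ₀ / cos φ, so h·k = 1.
k = cos φ₀ / cos φ = 1.71  ⇒  cos φ = cos 45° / 1.71 = 0.4135.
φ = arccos(0.4135) ≈ 65.6°.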